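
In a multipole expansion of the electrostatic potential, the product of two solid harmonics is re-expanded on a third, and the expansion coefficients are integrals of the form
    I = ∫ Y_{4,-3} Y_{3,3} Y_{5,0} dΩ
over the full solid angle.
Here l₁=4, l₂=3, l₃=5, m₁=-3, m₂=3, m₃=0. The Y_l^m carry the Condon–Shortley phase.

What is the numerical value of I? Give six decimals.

Rules hold: Σm=0, L=12 even, 1≤5≤7.
N = 9·7·11 = 693
Δ = 2!·6!·4!/13! = 1/180180
Racah Σ t=0..2: t=0:+1/576 t=1:−1/144 t=2:+1/576 = -1/288
⇒ 3j(4 3 5; 0 0 0)² = 20/1001, sgn +1
Racah Σ t=2..2: t=2:+1/5760 = 1/5760
⇒ 3j(4 3 5; -3 3 0)² = 5/572, sgn -1
4πI² = N·(3j₀)²·(3jₘ)² = 225/1859
I = -1·√(0.121033/4π) = -0.09814013

-0.098140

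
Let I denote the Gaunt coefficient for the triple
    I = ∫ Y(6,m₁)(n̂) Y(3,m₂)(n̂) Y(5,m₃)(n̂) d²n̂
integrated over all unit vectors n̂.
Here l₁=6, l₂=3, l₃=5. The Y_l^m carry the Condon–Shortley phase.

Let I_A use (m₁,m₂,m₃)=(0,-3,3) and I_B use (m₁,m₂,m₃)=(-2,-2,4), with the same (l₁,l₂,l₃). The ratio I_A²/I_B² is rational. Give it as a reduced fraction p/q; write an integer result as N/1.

28/45

Same 6,3,5: normalisation and zero-m 3j drop out of the ratio.
A: Δ: 4! 8! 2! / 15! → 1/675675; sum: t=0:+1/69120 = 1/69120; 3j²(6 3 5; 0 -3 3) = Δ·Π!·Σ² = 4/429  (sign +1)
B: Δ: 4! 8! 2! / 15! → 1/675675; sum: t=0:+1/967680 t=1:−1/60480 = -1/64512; 3j²(6 3 5; -2 -2 4) = Δ·Π!·Σ² = 15/1001  (sign +1)
I_A²/I_B² = (4/429)/(15/1001) = 28/45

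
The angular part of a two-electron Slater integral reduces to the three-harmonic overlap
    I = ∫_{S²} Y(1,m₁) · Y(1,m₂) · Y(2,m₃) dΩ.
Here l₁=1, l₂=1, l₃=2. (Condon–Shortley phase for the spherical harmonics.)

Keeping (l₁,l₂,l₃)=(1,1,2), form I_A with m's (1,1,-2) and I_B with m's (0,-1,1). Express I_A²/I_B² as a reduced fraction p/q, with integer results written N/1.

2/1

Same 1,1,2: normalisation and zero-m 3j drop out of the ratio.
A: Δ: 0! 2! 2! / 5! → 1/30; sum: t=0:+1/4 = 1/4; 3j²(1 1 2; 1 1 -2) = Δ·Π!·Σ² = 1/5  (sign +1)
B: Δ: 0! 2! 2! / 5! → 1/30; sum: t=0:+1/2 = 1/2; 3j²(1 1 2; 0 -1 1) = Δ·Π!·Σ² = 1/10  (sign -1)
I_A²/I_B² = (1/5)/(1/10) = 2/1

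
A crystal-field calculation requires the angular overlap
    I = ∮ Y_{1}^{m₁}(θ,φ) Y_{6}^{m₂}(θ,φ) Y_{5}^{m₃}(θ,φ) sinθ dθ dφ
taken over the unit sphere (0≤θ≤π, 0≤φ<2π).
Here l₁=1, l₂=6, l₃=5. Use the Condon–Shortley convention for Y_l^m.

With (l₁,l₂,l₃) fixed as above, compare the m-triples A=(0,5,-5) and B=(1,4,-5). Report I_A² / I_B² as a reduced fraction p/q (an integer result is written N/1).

11/1

l's match ⇒ only the (l;m) 3-j factors differ between A and B.
A: triangle coeff Δ(1,6,5) = 1/858; Σ_t [1,1]: t=1:−1/3628800 = -1/3628800; (3j)²=1/78 [(1 6 5; 0 5 -5)], sign=-1
B: triangle coeff Δ(1,6,5) = 1/858; Σ_t [0,0]: t=0:+1/7257600 = 1/7257600; (3j)²=1/858 [(1 6 5; 1 4 -5)], sign=+1
I_A²/I_B² = (1/78)/(1/858) = 11/1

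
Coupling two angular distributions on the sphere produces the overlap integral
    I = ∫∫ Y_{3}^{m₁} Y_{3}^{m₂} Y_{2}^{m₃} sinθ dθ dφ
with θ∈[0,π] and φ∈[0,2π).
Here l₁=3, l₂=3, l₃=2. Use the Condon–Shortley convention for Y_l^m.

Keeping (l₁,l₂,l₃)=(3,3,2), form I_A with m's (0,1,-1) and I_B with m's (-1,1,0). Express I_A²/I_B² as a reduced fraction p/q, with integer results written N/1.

l's match ⇒ only the (l;m) 3-j factors differ between A and B.
A: triangle coeff Δ(3,3,2) = 1/3780; Σ_t [2,3]: t=2:+1/8 t=3:−1/12 = 1/24; (3j)²=1/210 [(3 3 2; 0 1 -1)], sign=-1
B: triangle coeff Δ(3,3,2) = 1/3780; Σ_t [2,4]: t=2:+1/16 t=3:−1/6 t=4:+1/96 = -3/32; (3j)²=3/140 [(3 3 2; -1 1 0)], sign=-1
I_A²/I_B² = (1/210)/(3/140) = 2/9

2/9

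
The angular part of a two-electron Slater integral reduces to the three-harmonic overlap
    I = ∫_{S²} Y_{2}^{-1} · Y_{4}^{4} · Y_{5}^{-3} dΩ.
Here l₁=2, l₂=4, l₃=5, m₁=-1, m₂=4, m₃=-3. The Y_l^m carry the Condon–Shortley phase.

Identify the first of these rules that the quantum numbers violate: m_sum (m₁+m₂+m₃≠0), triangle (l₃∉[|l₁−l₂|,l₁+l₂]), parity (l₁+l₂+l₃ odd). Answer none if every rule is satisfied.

parity

azimuthal sum: -1 + 4 − 3 = 0  ✓
2 ≤ 5 ≤ 6 (triangle on l)  ✓
L = 2 + 4 + 5 = 11 (odd)  ✗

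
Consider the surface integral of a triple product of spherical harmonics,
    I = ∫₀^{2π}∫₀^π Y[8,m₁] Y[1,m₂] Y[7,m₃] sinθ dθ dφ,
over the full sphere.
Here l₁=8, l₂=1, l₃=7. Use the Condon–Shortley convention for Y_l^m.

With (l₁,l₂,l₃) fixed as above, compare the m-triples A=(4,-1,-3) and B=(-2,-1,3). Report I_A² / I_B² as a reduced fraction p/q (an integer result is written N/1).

Shared (l₁,l₂,l₃)=(8,1,7): N and (l;000)² cancel in I_A²/I_B².
A: Δ = 2!·14!·0!/17! = 1/2040; Racah Σ t=0..0: t=0:+1/174182400 = 1/174182400; ⇒ 3j(8 1 7; 4 -1 -3)² = 11/340, sgn +1
B: Δ = 2!·14!·0!/17! = 1/2040; Racah Σ t=0..0: t=0:+1/174182400 = 1/174182400; ⇒ 3j(8 1 7; -2 -1 3)² = 1/136, sgn +1
I_A²/I_B² = (11/340)/(1/136) = 22/5

22/5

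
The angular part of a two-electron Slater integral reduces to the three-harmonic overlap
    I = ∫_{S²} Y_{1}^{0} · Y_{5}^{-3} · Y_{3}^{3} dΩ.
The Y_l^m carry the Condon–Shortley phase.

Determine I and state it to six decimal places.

|1−5|≤3≤1+5 violated ⇒ I = 0

0.000000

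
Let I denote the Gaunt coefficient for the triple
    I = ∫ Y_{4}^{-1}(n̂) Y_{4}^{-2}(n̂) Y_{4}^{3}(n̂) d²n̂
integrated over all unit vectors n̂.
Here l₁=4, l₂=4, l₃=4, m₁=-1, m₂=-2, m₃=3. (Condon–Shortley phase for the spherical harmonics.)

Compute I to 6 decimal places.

m-sum 0 ✓  L=12 even ✓  0≤4≤8 ✓
Π(2lᵢ+1) = 9×9×9 = 729
triangle coeff Δ(4,4,4) = 1/450450
Σ_t [0,4]: t=0:+1/13824 t=1:−1/216 t=2:+1/64 t=3:−1/216 t=4:+1/13824 = 5/768
(3j)²=18/1001 [(4 4 4; 0 0 0)], sign=+1
Σ_t [1,2]: t=1:−1/864 t=2:+1/576 = 1/1728
(3j)²=5/1287 [(4 4 4; -1 -2 3)], sign=-1
⇒ 4πI² = 7290/143143
I = (-1)√(7290/143143/(4π)) = -0.06366105

-0.063661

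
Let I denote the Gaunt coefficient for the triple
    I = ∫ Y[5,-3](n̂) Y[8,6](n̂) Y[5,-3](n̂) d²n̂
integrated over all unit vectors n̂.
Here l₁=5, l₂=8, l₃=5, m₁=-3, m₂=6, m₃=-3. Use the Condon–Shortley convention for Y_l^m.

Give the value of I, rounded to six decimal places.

0.160642

Rules hold: Σm=0, L=18 even, 3≤5≤13.
N = 11·17·11 = 2057
Δ = 8!·2!·8!/19! = 1/37413090
Racah Σ t=3..5: t=3:−1/1036800 t=4:+1/331776 t=5:−1/1036800 = 1/921600
⇒ 3j(5 8 5; 0 0 0)² = 490/46189, sgn -1
Racah Σ t=6..8: t=6:+1/116121600 t=7:−1/25401600 t=8:+1/116121600 = -1/45158400
⇒ 3j(5 8 5; -3 6 -3)² = 24/1615, sgn -1
4πI² = N·(3j₀)²·(3jₘ)² = 25872/79781
I = +1·√(0.324288/4π) = 0.16064245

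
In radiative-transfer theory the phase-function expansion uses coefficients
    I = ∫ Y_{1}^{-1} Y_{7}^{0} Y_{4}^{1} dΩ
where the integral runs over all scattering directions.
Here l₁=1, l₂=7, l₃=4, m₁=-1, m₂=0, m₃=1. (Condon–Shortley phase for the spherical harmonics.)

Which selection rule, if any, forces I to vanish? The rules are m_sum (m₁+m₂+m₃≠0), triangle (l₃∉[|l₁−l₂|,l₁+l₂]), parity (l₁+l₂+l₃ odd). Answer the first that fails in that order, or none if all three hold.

Σmᵢ = 0  ✓
l₃∈[|l₁−l₂|,l₁+l₂]=[6,8], have l₃=4  ✗
Σlᵢ = 12 ⇒ even

triangle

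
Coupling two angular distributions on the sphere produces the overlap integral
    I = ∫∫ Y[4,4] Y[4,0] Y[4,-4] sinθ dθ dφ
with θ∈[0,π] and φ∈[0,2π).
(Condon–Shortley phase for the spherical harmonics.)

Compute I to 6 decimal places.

m-sum 0 ✓  L=12 even ✓  0≤4≤8 ✓
Π(2lᵢ+1) = 9×9×9 = 729
triangle coeff Δ(4,4,4) = 1/450450
Σ_t [0,4]: t=0:+1/13824 t=1:−1/216 t=2:+1/64 t=3:−1/216 t=4:+1/13824 = 5/768
(3j)²=18/1001 [(4 4 4; 0 0 0)], sign=+1
Σ_t [0,0]: t=0:+1/13824 = 1/13824
(3j)²=14/1287 [(4 4 4; 4 0 -4)], sign=+1
⇒ 4πI² = 2916/20449
I = (+1)√(2916/20449/(4π)) = 0.10652531

0.106525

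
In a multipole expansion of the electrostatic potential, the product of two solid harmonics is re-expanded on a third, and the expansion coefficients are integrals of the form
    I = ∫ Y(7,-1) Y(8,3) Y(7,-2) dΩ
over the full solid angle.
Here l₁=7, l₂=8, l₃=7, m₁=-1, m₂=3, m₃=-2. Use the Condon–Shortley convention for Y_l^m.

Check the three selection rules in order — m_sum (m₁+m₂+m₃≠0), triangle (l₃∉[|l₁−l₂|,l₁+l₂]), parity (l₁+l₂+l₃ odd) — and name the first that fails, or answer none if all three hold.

none

azimuthal sum: -1 + 3 − 2 = 0  ✓
1 ≤ 7 ≤ 15 (triangle on l)  ✓
L = 7 + 8 + 7 = 22 (even)  ✓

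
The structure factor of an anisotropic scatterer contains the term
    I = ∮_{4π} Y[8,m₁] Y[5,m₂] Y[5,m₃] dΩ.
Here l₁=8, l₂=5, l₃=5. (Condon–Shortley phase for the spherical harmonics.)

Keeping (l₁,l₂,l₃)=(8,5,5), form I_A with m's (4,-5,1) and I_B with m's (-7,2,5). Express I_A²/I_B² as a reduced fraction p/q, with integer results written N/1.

5/13

l's match ⇒ only the (l;m) 3-j factors differ between A and B.
A: triangle coeff Δ(8,5,5) = 1/37413090; Σ_t [0,0]: t=0:+1/46448640 = 1/46448640; (3j)²=75/8398 [(8 5 5; 4 -5 1)], sign=+1
B: triangle coeff Δ(8,5,5) = 1/37413090; Σ_t [7,7]: t=7:−1/406425600 = -1/406425600; (3j)²=15/646 [(8 5 5; -7 2 5)], sign=-1
I_A²/I_B² = (75/8398)/(15/646) = 5/13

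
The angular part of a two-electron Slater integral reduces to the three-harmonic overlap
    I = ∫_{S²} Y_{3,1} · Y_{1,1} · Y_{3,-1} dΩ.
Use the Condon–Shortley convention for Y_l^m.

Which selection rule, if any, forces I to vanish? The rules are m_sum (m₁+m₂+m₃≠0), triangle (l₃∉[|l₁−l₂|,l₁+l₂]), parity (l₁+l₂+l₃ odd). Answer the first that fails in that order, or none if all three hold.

m_sum

m₁+m₂+m₃ = 1 + 1 − 1 = 1  ✗
triangle: |3−1|=2 ≤ l₃=3 ≤ 3+1=4
parity: l₁+l₂+l₃ = 7 is odd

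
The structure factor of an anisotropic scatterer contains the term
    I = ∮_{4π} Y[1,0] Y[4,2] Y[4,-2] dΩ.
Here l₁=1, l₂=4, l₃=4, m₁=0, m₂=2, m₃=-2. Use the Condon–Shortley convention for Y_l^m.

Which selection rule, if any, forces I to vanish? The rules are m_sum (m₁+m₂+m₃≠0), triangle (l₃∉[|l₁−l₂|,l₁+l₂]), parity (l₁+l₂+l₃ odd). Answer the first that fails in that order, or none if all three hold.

m₁+m₂+m₃ = 0 + 2 − 2 = 0  ✓
triangle: |1−4|=3 ≤ l₃=4 ≤ 1+4=5  ✓
parity: l₁+l₂+l₃ = 9 is odd  ✗

parity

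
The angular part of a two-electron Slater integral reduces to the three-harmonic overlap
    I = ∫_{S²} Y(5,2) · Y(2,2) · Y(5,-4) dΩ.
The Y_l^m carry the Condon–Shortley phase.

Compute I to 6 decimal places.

-0.137240

Checks pass: Σm=0; 12 even; l₃=5∈[3,7].
(2·5+1)(2·2+1)(2·5+1) = 605
Δ: 2! 8! 2! / 13! → 1/38610
sum: t=0:+1/2880 t=1:−1/576 t=2:+1/2880 = -1/960
3j²(5 2 5; 0 0 0) = Δ·Π!·Σ² = 10/429  (sign +1)
sum: t=2:+1/20160 = 1/20160
3j²(5 2 5; 2 2 -4) = Δ·Π!·Σ² = 12/715  (sign -1)
combine: 4πI² = 605·10/429·12/715 = 40/169
take √, sign -1: I = -0.13724032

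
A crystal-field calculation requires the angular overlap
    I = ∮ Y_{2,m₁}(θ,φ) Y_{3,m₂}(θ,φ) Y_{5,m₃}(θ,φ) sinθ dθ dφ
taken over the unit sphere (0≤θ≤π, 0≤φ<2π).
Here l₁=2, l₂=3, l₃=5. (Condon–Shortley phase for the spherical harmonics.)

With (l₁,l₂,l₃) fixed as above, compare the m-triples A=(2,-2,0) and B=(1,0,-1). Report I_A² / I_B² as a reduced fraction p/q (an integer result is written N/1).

1/16

Same 2,3,5: normalisation and zero-m 3j drop out of the ratio.
A: Δ: 0! 4! 6! / 11! → 1/2310; sum: t=0:+1/2880 = 1/2880; 3j²(2 3 5; 2 -2 0) = Δ·Π!·Σ² = 1/462  (sign -1)
B: Δ: 0! 4! 6! / 11! → 1/2310; sum: t=0:+1/216 = 1/216; 3j²(2 3 5; 1 0 -1) = Δ·Π!·Σ² = 8/231  (sign +1)
I_A²/I_B² = (1/462)/(8/231) = 1/16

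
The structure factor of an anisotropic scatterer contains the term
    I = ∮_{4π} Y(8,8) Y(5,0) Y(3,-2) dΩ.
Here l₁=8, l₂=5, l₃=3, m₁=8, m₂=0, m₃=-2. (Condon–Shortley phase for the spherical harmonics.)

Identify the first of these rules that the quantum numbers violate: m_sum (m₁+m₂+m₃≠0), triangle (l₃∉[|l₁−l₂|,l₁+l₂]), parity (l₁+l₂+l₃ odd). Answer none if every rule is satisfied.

Σmᵢ = 6  ✗
l₃∈[|l₁−l₂|,l₁+l₂]=[3,13], have l₃=3
Σlᵢ = 16 ⇒ even

m_sum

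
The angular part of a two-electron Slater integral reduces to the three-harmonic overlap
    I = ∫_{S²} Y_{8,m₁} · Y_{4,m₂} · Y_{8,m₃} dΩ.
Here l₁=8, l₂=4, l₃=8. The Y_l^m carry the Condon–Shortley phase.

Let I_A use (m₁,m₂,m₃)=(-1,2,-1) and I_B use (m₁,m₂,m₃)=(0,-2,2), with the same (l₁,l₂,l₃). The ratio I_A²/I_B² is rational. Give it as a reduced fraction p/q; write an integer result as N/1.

80/63

Shared (l₁,l₂,l₃)=(8,4,8): N and (l;000)² cancel in I_A²/I_B².
A: Δ = 4!·12!·4!/21! = 1/185175900; Racah Σ t=2..4: t=2:+1/58060800 t=3:−1/18662400 t=4:+1/58060800 = -1/52254720; ⇒ 3j(8 4 8; -1 2 -1)² = 40/4199, sgn +1
B: Δ = 4!·12!·4!/21! = 1/185175900; Racah Σ t=0..2: t=0:+1/92897280 t=1:−1/21772800 t=2:+1/49766400 = -1/66355200; ⇒ 3j(8 4 8; 0 -2 2)² = 63/8398, sgn -1
I_A²/I_B² = (40/4199)/(63/8398) = 80/63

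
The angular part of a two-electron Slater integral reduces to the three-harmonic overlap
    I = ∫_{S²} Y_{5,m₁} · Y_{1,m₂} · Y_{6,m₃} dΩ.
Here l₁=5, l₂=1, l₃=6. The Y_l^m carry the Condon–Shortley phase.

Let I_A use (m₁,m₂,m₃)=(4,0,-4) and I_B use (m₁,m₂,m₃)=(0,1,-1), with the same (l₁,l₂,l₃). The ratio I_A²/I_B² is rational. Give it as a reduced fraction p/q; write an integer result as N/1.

20/21

Same 5,1,6: normalisation and zero-m 3j drop out of the ratio.
A: Δ: 0! 10! 2! / 13! → 1/858; sum: t=0:+1/362880 = 1/362880; 3j²(5 1 6; 4 0 -4) = Δ·Π!·Σ² = 10/429  (sign +1)
B: Δ: 0! 10! 2! / 13! → 1/858; sum: t=0:+1/28800 = 1/28800; 3j²(5 1 6; 0 1 -1) = Δ·Π!·Σ² = 7/286  (sign -1)
I_A²/I_B² = (10/429)/(7/286) = 20/21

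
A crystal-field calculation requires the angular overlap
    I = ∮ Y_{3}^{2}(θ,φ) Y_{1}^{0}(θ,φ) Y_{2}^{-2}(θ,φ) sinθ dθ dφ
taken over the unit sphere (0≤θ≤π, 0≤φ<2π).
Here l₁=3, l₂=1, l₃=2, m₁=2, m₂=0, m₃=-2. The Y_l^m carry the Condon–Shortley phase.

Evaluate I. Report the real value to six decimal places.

Rules hold: Σm=0, L=6 even, 2≤2≤4.
N = 7·3·5 = 105
Δ = 2!·4!·0!/7! = 1/105
Racah Σ t=1..1: t=1:−1/4 = -1/4
⇒ 3j(3 1 2; 0 0 0)² = 3/35, sgn -1
Racah Σ t=1..1: t=1:−1/24 = -1/24
⇒ 3j(3 1 2; 2 0 -2)² = 1/21, sgn -1
4πI² = N·(3j₀)²·(3jₘ)² = 3/7
I = +1·√(0.428571/4π) = 0.18467439

0.184674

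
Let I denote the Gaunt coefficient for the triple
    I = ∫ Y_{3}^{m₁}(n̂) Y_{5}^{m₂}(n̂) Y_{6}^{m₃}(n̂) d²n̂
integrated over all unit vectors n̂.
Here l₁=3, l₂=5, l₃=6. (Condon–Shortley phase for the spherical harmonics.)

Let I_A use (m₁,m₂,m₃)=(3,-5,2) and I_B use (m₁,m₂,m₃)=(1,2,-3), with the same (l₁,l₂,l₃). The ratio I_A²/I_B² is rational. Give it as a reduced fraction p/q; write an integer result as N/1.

1/18

Shared (l₁,l₂,l₃)=(3,5,6): N and (l;000)² cancel in I_A²/I_B².
A: Δ = 2!·4!·8!/15! = 1/675675; Racah Σ t=0..0: t=0:+1/1935360 = 1/1935360; ⇒ 3j(3 5 6; 3 -5 2)² = 1/1001, sgn +1
B: Δ = 2!·4!·8!/15! = 1/675675; Racah Σ t=0..2: t=0:+1/40320 t=1:−1/8640 t=2:+1/34560 = -1/16128; ⇒ 3j(3 5 6; 1 2 -3)² = 18/1001, sgn +1
I_A²/I_B² = (1/1001)/(18/1001) = 1/18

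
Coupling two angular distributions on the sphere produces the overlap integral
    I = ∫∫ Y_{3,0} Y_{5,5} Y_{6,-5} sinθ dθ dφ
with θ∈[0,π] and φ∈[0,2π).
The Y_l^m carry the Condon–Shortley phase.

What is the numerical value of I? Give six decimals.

Checks pass: Σm=0; 14 even; l₃=6∈[2,8].
(2·3+1)(2·5+1)(2·6+1) = 1001
Δ: 2! 4! 8! / 15! → 1/675675
sum: t=0:+1/8640 t=1:−1/2304 t=2:+1/8640 = -7/34560
3j²(3 5 6; 0 0 0) = Δ·Π!·Σ² = 7/429  (sign -1)
sum: t=2:+1/483840 = 1/483840
3j²(3 5 6; 0 5 -5) = Δ·Π!·Σ² = 3/91  (sign -1)
combine: 4πI² = 1001·7/429·3/91 = 7/13
take √, sign +1: I = 0.20700098

0.207001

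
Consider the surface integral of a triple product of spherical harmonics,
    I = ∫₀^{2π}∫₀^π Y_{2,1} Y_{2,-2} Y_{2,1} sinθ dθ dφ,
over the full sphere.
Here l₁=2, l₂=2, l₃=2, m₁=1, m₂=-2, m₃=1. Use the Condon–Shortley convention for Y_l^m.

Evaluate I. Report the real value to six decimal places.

m-sum 0 ✓  L=6 even ✓  0≤2≤4 ✓
Π(2lᵢ+1) = 5×5×5 = 125
triangle coeff Δ(2,2,2) = 1/630
Σ_t [0,2]: t=0:+1/8 t=1:−1/1 t=2:+1/8 = -3/4
(3j)²=2/35 [(2 2 2; 0 0 0)], sign=-1
Σ_t [0,0]: t=0:+1/4 = 1/4
(3j)²=3/35 [(2 2 2; 1 -2 1)], sign=-1
⇒ 4πI² = 30/49
I = (+1)√(30/49/(4π)) = 0.22072812

0.220728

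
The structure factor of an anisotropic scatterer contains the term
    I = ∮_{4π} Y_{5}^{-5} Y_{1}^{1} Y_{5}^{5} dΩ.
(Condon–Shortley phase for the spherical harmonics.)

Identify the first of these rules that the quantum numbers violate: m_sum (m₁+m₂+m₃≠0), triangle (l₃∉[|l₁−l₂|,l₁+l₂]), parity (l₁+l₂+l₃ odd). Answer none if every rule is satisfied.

m_sum

Σmᵢ = 1  ✗
l₃∈[|l₁−l₂|,l₁+l₂]=[4,6], have l₃=5
Σlᵢ = 11 ⇒ odd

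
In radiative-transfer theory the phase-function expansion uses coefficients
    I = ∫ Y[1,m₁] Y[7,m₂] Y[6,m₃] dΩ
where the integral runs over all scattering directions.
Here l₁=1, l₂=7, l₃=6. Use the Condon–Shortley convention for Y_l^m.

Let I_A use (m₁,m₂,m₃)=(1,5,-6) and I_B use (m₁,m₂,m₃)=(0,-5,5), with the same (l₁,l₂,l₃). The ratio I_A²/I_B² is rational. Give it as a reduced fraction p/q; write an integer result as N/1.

1/24

Shared (l₁,l₂,l₃)=(1,7,6): N and (l;000)² cancel in I_A²/I_B².
A: Δ = 2!·0!·12!/15! = 1/1365; Racah Σ t=0..0: t=0:+1/958003200 = 1/958003200; ⇒ 3j(1 7 6; 1 5 -6)² = 1/1365, sgn +1
B: Δ = 2!·0!·12!/15! = 1/1365; Racah Σ t=1..1: t=1:−1/39916800 = -1/39916800; ⇒ 3j(1 7 6; 0 -5 5)² = 8/455, sgn +1
I_A²/I_B² = (1/1365)/(8/455) = 1/24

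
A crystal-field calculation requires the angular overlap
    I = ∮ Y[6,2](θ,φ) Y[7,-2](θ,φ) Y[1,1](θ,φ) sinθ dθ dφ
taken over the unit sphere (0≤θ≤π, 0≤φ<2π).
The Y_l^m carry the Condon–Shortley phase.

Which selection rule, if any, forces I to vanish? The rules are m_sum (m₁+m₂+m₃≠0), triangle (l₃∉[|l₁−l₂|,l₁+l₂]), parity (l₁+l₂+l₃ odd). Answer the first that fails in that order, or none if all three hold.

azimuthal sum: 2 − 2 + 1 = 1  ✗
1 ≤ 1 ≤ 13 (triangle on l)
L = 6 + 7 + 1 = 14 (even)

m_sum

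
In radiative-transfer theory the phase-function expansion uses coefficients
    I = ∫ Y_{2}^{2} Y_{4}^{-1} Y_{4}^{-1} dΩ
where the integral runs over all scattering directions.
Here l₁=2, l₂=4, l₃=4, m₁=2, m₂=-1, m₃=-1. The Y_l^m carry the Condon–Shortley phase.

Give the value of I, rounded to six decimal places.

Rules hold: Σm=0, L=10 even, 2≤4≤6.
N = 5·9·9 = 405
Δ = 2!·2!·6!/11! = 1/13860
Racah Σ t=0..2: t=0:+1/192 t=1:−1/36 t=2:+1/192 = -5/288
⇒ 3j(2 4 4; 0 0 0)² = 20/693, sgn -1
Racah Σ t=0..0: t=0:+1/144 = 1/144
⇒ 3j(2 4 4; 2 -1 -1)² = 10/231, sgn -1
4πI² = N·(3j₀)²·(3jₘ)² = 3000/5929
I = +1·√(0.505988/4π) = 0.20066192

0.200662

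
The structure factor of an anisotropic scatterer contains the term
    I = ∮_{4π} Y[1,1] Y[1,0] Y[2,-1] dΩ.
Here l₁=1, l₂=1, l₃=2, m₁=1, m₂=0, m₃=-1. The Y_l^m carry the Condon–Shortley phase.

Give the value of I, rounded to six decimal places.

m-sum 0 ✓  L=4 even ✓  0≤2≤2 ✓
Π(2lᵢ+1) = 3×3×5 = 45
triangle coeff Δ(1,1,2) = 1/30
Σ_t [0,0]: t=0:+1/1 = 1/1
(3j)²=2/15 [(1 1 2; 0 0 0)], sign=+1
Σ_t [0,0]: t=0:+1/2 = 1/2
(3j)²=1/10 [(1 1 2; 1 0 -1)], sign=-1
⇒ 4πI² = 3/5
I = (-1)√(3/5/(4π)) = -0.21850969

-0.218510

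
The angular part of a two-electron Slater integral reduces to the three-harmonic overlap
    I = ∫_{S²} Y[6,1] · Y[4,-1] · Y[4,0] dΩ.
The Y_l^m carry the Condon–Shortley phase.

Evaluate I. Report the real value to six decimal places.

-0.103072

Rules hold: Σm=0, L=14 even, 2≤4≤10.
N = 13·9·9 = 1053
Δ = 6!·6!·2!/15! = 1/1261260
Racah Σ t=2..4: t=2:+1/4608 t=3:−1/1296 t=4:+1/4608 = -7/20736
⇒ 3j(6 4 4; 0 0 0)² = 20/1287, sgn -1
Racah Σ t=1..3: t=1:−1/11520 t=2:+1/1728 t=3:−1/3456 = 7/34560
⇒ 3j(6 4 4; 1 -1 0)² = 7/858, sgn +1
4πI² = N·(3j₀)²·(3jₘ)² = 210/1573
I = -1·√(0.133503/4π) = -0.10307192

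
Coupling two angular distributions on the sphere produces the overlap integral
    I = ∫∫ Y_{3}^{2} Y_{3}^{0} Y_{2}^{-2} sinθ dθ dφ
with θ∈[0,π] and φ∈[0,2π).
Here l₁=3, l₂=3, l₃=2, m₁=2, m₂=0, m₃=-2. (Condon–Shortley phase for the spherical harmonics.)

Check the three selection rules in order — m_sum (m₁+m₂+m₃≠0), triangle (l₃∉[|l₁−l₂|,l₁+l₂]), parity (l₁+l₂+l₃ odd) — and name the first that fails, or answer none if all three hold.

none

m₁+m₂+m₃ = 2 + 0 − 2 = 0  ✓
triangle: |3−3|=0 ≤ l₃=2 ≤ 3+3=6  ✓
parity: l₁+l₂+l₃ = 8 is even  ✓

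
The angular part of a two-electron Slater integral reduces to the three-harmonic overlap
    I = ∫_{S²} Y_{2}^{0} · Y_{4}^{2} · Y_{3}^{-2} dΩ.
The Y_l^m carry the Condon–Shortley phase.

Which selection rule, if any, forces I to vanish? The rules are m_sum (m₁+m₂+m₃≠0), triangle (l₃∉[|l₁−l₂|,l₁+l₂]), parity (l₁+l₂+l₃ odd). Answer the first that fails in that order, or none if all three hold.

parity

azimuthal sum: 0 + 2 − 2 = 0  ✓
2 ≤ 3 ≤ 6 (triangle on l)  ✓
L = 2 + 4 + 3 = 9 (odd)  ✗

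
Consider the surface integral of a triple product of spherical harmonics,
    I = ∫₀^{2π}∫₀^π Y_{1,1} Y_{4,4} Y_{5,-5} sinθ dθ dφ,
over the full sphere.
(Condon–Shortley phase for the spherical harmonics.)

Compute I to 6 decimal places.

-0.329416

m-sum 0 ✓  L=10 even ✓  3≤5≤5 ✓
Π(2lᵢ+1) = 3×9×11 = 297
triangle coeff Δ(1,4,5) = 1/495
Σ_t [0,0]: t=0:+1/576 = 1/576
(3j)²=5/99 [(1 4 5; 0 0 0)], sign=-1
Σ_t [0,0]: t=0:+1/80640 = 1/80640
(3j)²=1/11 [(1 4 5; 1 4 -5)], sign=+1
⇒ 4πI² = 15/11
I = (-1)√(15/11/(4π)) = -0.32941575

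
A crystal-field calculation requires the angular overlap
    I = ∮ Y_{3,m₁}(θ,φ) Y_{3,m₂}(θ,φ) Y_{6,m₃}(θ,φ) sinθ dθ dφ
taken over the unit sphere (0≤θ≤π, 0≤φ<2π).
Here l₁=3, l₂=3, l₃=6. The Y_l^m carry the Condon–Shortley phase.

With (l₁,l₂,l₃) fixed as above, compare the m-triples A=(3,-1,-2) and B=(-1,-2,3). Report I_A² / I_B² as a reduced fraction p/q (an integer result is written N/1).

Same 3,3,6: normalisation and zero-m 3j drop out of the ratio.
A: Δ: 0! 6! 6! / 13! → 1/12012; sum: t=0:+1/34560 = 1/34560; 3j²(3 3 6; 3 -1 -2) = Δ·Π!·Σ² = 1/429  (sign +1)
B: Δ: 0! 6! 6! / 13! → 1/12012; sum: t=0:+1/5760 = 1/5760; 3j²(3 3 6; -1 -2 3) = Δ·Π!·Σ² = 9/286  (sign -1)
I_A²/I_B² = (1/429)/(9/286) = 2/27

2/27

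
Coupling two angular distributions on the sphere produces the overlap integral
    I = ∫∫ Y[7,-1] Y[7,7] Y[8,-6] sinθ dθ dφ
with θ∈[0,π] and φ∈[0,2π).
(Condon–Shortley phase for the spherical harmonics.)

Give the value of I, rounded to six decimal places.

Rules hold: Σm=0, L=22 even, 0≤8≤14.
N = 15·15·17 = 3825
Δ = 6!·8!·8!/23! = 1/22086194130
Racah Σ t=0..6: t=0:+1/18289152000 t=1:−1/248832000 t=2:+1/24883200 t=3:−1/11943936 t=4:+1/24883200 t=5:−1/248832000 t=6:+1/18289152000 = -11/975421440
⇒ 3j(7 7 8; 0 0 0)² = 1750/289731, sgn -1
Racah Σ t=6..6: t=6:+1/41803776000 = 1/41803776000
⇒ 3j(7 7 8; -1 7 -6)² = 1274/111435, sgn +1
4πI² = N·(3j₀)²·(3jₘ)² = 857500/3246473
I = -1·√(0.264133/4π) = -0.14497938

-0.144979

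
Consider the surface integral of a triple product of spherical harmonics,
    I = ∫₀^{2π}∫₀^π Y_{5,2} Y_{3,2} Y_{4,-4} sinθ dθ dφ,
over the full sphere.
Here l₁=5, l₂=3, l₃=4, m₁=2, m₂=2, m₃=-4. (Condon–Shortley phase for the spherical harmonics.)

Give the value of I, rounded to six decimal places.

Checks pass: Σm=0; 12 even; l₃=4∈[2,8].
(2·5+1)(2·3+1)(2·4+1) = 693
Δ: 4! 6! 2! / 13! → 1/180180
sum: t=1:−1/576 t=2:+1/144 t=3:−1/576 = 1/288
3j²(5 3 4; 0 0 0) = Δ·Π!·Σ² = 20/1001  (sign +1)
sum: t=3:−1/8640 = -1/8640
3j²(5 3 4; 2 2 -4) = Δ·Π!·Σ² = 14/1287  (sign -1)
combine: 4πI² = 693·20/1001·14/1287 = 280/1859
take √, sign -1: I = -0.10947990

-0.109480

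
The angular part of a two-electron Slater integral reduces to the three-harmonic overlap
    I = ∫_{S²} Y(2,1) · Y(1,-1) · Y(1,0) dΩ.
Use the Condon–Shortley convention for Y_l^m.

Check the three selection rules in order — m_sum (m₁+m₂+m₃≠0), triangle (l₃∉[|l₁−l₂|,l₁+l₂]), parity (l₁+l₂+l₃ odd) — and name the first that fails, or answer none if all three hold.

none

m₁+m₂+m₃ = 1 − 1 + 0 = 0  ✓
triangle: |2−1|=1 ≤ l₃=1 ≤ 2+1=3  ✓
parity: l₁+l₂+l₃ = 4 is even  ✓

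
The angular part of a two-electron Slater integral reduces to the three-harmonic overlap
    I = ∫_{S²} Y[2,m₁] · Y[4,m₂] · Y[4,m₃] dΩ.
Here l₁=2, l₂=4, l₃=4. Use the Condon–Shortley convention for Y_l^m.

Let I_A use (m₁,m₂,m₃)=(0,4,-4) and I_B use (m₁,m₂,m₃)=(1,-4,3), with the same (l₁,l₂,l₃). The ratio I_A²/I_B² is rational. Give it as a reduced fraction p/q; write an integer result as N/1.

Same 2,4,4: normalisation and zero-m 3j drop out of the ratio.
A: Δ: 2! 2! 6! / 11! → 1/13860; sum: t=2:+1/2880 = 1/2880; 3j²(2 4 4; 0 4 -4) = Δ·Π!·Σ² = 28/495  (sign +1)
B: Δ: 2! 2! 6! / 11! → 1/13860; sum: t=0:+1/1440 = 1/1440; 3j²(2 4 4; 1 -4 3) = Δ·Π!·Σ² = 7/165  (sign -1)
I_A²/I_B² = (28/495)/(7/165) = 4/3

4/3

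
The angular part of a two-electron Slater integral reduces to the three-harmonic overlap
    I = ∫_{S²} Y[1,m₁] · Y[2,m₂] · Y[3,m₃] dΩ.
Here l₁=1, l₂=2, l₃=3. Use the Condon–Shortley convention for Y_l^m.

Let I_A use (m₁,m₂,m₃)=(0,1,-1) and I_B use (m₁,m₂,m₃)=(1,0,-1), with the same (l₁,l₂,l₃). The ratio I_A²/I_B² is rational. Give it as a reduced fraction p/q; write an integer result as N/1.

l's match ⇒ only the (l;m) 3-j factors differ between A and B.
A: triangle coeff Δ(1,2,3) = 1/105; Σ_t [0,0]: t=0:+1/6 = 1/6; (3j)²=8/105 [(1 2 3; 0 1 -1)], sign=+1
B: triangle coeff Δ(1,2,3) = 1/105; Σ_t [0,0]: t=0:+1/8 = 1/8; (3j)²=2/35 [(1 2 3; 1 0 -1)], sign=+1
I_A²/I_B² = (8/105)/(2/35) = 4/3

4/3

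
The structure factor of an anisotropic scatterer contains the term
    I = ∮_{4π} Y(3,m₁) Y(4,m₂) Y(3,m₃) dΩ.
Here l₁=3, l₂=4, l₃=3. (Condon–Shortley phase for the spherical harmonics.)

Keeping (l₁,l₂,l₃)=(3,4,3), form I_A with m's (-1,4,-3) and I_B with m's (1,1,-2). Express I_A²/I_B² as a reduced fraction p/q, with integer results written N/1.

Same 3,4,3: normalisation and zero-m 3j drop out of the ratio.
A: Δ: 4! 2! 4! / 11! → 1/34650; sum: t=4:+1/1152 = 1/1152; 3j²(3 4 3; -1 4 -3) = Δ·Π!·Σ² = 1/33  (sign +1)
B: Δ: 4! 2! 4! / 11! → 1/34650; sum: t=1:−1/144 t=2:+1/48 = 1/72; 3j²(3 4 3; 1 1 -2) = Δ·Π!·Σ² = 16/693  (sign -1)
I_A²/I_B² = (1/33)/(16/693) = 21/16

21/16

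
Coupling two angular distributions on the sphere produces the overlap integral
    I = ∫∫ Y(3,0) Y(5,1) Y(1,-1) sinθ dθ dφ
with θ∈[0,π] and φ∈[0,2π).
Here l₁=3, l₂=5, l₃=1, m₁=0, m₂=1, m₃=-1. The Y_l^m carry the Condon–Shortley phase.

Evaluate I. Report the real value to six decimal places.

triangle: need 2≤l₃≤8, have 1; I=0

0.000000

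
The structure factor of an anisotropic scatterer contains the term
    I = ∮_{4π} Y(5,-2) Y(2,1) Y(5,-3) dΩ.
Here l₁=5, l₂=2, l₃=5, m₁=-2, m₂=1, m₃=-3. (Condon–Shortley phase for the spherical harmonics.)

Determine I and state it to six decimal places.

m-sum = -2 + 1 − 3 = -4 ≠ 0 ⇒ I = 0

0.000000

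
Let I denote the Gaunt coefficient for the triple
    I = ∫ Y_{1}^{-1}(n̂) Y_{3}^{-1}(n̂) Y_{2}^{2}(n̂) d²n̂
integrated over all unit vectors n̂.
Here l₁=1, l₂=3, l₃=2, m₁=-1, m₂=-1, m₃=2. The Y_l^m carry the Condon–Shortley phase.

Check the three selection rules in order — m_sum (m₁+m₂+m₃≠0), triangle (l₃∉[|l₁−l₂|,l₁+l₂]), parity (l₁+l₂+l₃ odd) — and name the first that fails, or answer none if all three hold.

azimuthal sum: -1 − 1 + 2 = 0  ✓
2 ≤ 2 ≤ 4 (triangle on l)  ✓
L = 1 + 3 + 2 = 6 (even)  ✓

none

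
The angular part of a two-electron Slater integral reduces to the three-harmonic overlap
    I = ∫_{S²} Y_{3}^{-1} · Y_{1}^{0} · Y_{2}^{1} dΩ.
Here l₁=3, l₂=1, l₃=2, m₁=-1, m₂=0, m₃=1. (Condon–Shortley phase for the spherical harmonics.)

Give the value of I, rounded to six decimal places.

-0.233597

m-sum 0 ✓  L=6 even ✓  2≤2≤4 ✓
Π(2lᵢ+1) = 7×3×5 = 105
triangle coeff Δ(3,1,2) = 1/105
Σ_t [1,1]: t=1:−1/4 = -1/4
(3j)²=3/35 [(3 1 2; 0 0 0)], sign=-1
Σ_t [1,1]: t=1:−1/6 = -1/6
(3j)²=8/105 [(3 1 2; -1 0 1)], sign=+1
⇒ 4πI² = 24/35
I = (-1)√(24/35/(4π)) = -0.23359668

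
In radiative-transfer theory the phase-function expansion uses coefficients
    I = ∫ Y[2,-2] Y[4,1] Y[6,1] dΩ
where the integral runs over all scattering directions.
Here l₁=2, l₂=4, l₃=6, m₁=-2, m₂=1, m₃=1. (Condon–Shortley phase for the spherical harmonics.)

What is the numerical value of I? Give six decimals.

Rules hold: Σm=0, L=12 even, 2≤6≤6.
N = 5·9·13 = 585
Δ = 0!·4!·8!/13! = 1/6435
Racah Σ t=0..0: t=0:+1/2304 = 1/2304
⇒ 3j(2 4 6; 0 0 0)² = 5/143, sgn +1
Racah Σ t=0..0: t=0:+1/17280 = 1/17280
⇒ 3j(2 4 6; -2 1 1)² = 7/1287, sgn -1
4πI² = N·(3j₀)²·(3jₘ)² = 175/1573
I = -1·√(0.111252/4π) = -0.09409136

-0.094091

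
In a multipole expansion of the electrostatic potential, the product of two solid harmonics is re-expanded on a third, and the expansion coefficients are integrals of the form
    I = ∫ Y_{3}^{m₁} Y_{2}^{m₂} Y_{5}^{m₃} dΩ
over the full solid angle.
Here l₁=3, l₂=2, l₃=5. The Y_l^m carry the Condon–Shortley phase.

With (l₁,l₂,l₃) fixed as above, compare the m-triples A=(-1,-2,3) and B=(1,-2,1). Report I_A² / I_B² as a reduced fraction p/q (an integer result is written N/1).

l's match ⇒ only the (l;m) 3-j factors differ between A and B.
A: triangle coeff Δ(3,2,5) = 1/2310; Σ_t [0,0]: t=0:+1/1152 = 1/1152; (3j)²=1/33 [(3 2 5; -1 -2 3)], sign=+1
B: triangle coeff Δ(3,2,5) = 1/2310; Σ_t [0,0]: t=0:+1/1152 = 1/1152; (3j)²=1/154 [(3 2 5; 1 -2 1)], sign=+1
I_A²/I_B² = (1/33)/(1/154) = 14/3

14/3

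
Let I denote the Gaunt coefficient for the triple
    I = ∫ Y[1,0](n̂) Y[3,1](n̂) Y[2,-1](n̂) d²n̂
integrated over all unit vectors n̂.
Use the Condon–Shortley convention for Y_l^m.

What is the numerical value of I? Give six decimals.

m-sum 0 ✓  L=6 even ✓  2≤2≤4 ✓
Π(2lᵢ+1) = 3×7×5 = 105
triangle coeff Δ(1,3,2) = 1/105
Σ_t [1,1]: t=1:−1/4 = -1/4
(3j)²=3/35 [(1 3 2; 0 0 0)], sign=-1
Σ_t [1,1]: t=1:−1/6 = -1/6
(3j)²=8/105 [(1 3 2; 0 1 -1)], sign=+1
⇒ 4πI² = 24/35
I = (-1)√(24/35/(4π)) = -0.23359668

-0.233597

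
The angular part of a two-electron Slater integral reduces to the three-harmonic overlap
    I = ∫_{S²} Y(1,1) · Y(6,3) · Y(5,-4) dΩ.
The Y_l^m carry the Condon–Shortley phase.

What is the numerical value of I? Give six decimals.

-0.070770

m-sum 0 ✓  L=12 even ✓  5≤5≤7 ✓
Π(2lᵢ+1) = 3×13×11 = 429
triangle coeff Δ(1,6,5) = 1/858
Σ_t [1,1]: t=1:−1/14400 = -1/14400
(3j)²=6/143 [(1 6 5; 0 0 0)], sign=+1
Σ_t [0,0]: t=0:+1/725760 = 1/725760
(3j)²=1/286 [(1 6 5; 1 3 -4)], sign=-1
⇒ 4πI² = 9/143
I = (-1)√(9/143/(4π)) = -0.07076985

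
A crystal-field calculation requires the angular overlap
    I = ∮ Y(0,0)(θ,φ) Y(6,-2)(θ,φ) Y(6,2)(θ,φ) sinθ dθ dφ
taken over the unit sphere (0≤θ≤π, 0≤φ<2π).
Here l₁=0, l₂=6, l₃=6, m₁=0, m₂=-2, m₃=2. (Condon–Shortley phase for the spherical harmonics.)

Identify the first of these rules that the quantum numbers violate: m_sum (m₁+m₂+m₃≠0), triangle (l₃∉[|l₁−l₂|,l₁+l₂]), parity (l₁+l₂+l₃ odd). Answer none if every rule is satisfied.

Σmᵢ = 0  ✓
l₃∈[|l₁−l₂|,l₁+l₂]=[6,6], have l₃=6  ✓
Σlᵢ = 12 ⇒ even  ✓

none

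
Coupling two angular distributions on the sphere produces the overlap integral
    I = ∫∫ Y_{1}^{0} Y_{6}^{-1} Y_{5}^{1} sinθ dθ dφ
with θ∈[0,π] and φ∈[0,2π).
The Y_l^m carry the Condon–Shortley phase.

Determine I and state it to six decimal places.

-0.241725

Rules hold: Σm=0, L=12 even, 5≤5≤7.
N = 3·13·11 = 429
Δ = 2!·0!·10!/13! = 1/858
Racah Σ t=1..1: t=1:−1/14400 = -1/14400
⇒ 3j(1 6 5; 0 0 0)² = 6/143, sgn +1
Racah Σ t=1..1: t=1:−1/17280 = -1/17280
⇒ 3j(1 6 5; 0 -1 1)² = 35/858, sgn -1
4πI² = N·(3j₀)²·(3jₘ)² = 105/143
I = -1·√(0.734266/4π) = -0.24172507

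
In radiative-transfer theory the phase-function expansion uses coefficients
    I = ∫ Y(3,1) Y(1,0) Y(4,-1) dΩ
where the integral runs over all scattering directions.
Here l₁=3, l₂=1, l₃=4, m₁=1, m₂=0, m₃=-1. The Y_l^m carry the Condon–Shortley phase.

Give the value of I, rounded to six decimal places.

Rules hold: Σm=0, L=8 even, 2≤4≤4.
N = 7·3·9 = 189
Δ = 0!·6!·2!/9! = 1/252
Racah Σ t=0..0: t=0:+1/36 = 1/36
⇒ 3j(3 1 4; 0 0 0)² = 4/63, sgn +1
Racah Σ t=0..0: t=0:+1/48 = 1/48
⇒ 3j(3 1 4; 1 0 -1)² = 5/84, sgn -1
4πI² = N·(3j₀)²·(3jₘ)² = 5/7
I = -1·√(0.714286/4π) = -0.23841361

-0.238414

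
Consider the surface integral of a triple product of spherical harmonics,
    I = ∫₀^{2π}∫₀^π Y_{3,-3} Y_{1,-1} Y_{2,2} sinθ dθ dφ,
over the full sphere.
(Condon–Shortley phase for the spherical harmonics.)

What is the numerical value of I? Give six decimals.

m-sum = -3 − 1 + 2 = -2 ≠ 0 ⇒ I = 0

0.000000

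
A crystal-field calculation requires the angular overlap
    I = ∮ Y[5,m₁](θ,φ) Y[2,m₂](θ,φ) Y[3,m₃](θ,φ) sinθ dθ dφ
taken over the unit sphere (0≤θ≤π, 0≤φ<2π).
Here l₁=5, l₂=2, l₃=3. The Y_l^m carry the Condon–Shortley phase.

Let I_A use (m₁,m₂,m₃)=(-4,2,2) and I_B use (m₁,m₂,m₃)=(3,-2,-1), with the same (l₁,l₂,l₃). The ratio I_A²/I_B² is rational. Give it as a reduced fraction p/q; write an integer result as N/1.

9/5

Shared (l₁,l₂,l₃)=(5,2,3): N and (l;000)² cancel in I_A²/I_B².
A: Δ = 4!·6!·0!/11! = 1/2310; Racah Σ t=4..4: t=4:+1/2880 = 1/2880; ⇒ 3j(5 2 3; -4 2 2)² = 3/55, sgn -1
B: Δ = 4!·6!·0!/11! = 1/2310; Racah Σ t=0..0: t=0:+1/1152 = 1/1152; ⇒ 3j(5 2 3; 3 -2 -1)² = 1/33, sgn +1
I_A²/I_B² = (3/55)/(1/33) = 9/5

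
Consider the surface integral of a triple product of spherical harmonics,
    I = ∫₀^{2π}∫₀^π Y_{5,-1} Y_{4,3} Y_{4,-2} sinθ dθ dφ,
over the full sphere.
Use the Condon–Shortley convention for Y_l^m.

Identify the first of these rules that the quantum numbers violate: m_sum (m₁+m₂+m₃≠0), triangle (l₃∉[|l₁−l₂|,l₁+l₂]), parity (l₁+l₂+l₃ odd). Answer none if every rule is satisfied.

parity

Σmᵢ = 0  ✓
l₃∈[|l₁−l₂|,l₁+l₂]=[1,9], have l₃=4  ✓
Σlᵢ = 13 ⇒ odd  ✗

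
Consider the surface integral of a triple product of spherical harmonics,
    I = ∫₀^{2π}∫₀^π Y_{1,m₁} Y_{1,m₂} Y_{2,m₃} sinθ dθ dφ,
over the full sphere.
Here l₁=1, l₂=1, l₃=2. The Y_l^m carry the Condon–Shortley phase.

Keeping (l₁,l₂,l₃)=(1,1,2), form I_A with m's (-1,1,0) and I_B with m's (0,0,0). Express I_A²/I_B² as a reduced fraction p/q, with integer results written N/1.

1/4

l's match ⇒ only the (l;m) 3-j factors differ between A and B.
A: triangle coeff Δ(1,1,2) = 1/30; Σ_t [0,0]: t=0:+1/4 = 1/4; (3j)²=1/30 [(1 1 2; -1 1 0)], sign=+1
B: triangle coeff Δ(1,1,2) = 1/30; Σ_t [0,0]: t=0:+1/1 = 1/1; (3j)²=2/15 [(1 1 2; 0 0 0)], sign=+1
I_A²/I_B² = (1/30)/(2/15) = 1/4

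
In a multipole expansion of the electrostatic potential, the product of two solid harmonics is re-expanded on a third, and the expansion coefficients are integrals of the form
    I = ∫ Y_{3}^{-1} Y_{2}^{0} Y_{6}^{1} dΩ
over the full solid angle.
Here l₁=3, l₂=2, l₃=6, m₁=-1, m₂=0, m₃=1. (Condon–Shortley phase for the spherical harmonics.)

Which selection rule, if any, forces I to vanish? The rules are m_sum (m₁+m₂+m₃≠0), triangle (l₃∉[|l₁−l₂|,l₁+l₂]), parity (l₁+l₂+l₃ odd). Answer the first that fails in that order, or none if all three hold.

triangle

m₁+m₂+m₃ = -1 + 0 + 1 = 0  ✓
triangle: |3−2|=1 ≤ l₃=6 ≤ 3+2=5  ✗
parity: l₁+l₂+l₃ = 11 is odd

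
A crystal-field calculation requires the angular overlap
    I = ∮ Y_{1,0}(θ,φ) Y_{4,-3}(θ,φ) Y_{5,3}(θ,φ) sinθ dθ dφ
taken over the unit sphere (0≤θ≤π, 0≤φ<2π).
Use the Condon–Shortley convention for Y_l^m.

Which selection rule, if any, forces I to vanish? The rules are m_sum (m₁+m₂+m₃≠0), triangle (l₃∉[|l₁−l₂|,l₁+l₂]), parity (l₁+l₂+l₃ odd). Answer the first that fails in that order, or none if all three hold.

none

Σmᵢ = 0  ✓
l₃∈[|l₁−l₂|,l₁+l₂]=[3,5], have l₃=5  ✓
Σlᵢ = 10 ⇒ even  ✓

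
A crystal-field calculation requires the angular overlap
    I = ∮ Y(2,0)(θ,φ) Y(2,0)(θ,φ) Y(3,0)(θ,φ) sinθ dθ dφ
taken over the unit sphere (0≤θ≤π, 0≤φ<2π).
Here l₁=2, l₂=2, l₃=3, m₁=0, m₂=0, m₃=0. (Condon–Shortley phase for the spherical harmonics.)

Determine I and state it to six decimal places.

L=7 odd ⇒ parity kills the (l;000) factor ⇒ I = 0

0.000000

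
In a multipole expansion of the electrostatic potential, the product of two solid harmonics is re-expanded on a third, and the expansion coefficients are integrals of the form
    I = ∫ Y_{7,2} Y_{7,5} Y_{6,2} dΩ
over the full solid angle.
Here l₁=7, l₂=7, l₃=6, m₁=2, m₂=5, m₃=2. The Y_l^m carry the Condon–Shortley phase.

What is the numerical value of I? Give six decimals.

m-sum = 2 + 5 + 2 = 9 ≠ 0 ⇒ I = 0

0.000000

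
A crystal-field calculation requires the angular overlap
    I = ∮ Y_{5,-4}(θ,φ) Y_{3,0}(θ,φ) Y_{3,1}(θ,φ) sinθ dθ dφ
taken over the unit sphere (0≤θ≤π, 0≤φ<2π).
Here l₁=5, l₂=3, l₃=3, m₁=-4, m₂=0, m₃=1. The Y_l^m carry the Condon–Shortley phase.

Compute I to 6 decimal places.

0.000000

-4 + 0 + 1 = -3 ≠ 0: azimuthal integral kills it; I = 0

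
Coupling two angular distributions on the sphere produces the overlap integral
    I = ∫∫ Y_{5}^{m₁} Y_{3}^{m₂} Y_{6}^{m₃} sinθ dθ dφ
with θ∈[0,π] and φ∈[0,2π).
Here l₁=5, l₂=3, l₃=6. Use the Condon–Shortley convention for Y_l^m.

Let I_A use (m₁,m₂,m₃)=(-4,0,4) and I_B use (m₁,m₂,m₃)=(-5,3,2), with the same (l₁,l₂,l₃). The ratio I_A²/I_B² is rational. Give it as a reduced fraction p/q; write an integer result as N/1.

Shared (l₁,l₂,l₃)=(5,3,6): N and (l;000)² cancel in I_A²/I_B².
A: Δ = 2!·8!·4!/15! = 1/675675; Racah Σ t=1..2: t=1:−1/161280 t=2:+1/60480 = 1/96768; ⇒ 3j(5 3 6; -4 0 4)² = 15/1001, sgn +1
B: Δ = 2!·8!·4!/15! = 1/675675; Racah Σ t=2..2: t=2:+1/1935360 = 1/1935360; ⇒ 3j(5 3 6; -5 3 2)² = 1/1001, sgn +1
I_A²/I_B² = (15/1001)/(1/1001) = 15/1

15/1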